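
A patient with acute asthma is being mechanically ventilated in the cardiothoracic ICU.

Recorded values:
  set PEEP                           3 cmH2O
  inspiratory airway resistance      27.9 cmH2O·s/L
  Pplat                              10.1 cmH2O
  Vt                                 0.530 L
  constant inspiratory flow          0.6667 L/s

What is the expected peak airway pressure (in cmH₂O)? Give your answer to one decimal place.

PIP = Pplat + Raw × flow = 10.1 + 27.9 × 0.6667 = 10.1 + 18.601 = 28.701 cmH2O.

28.7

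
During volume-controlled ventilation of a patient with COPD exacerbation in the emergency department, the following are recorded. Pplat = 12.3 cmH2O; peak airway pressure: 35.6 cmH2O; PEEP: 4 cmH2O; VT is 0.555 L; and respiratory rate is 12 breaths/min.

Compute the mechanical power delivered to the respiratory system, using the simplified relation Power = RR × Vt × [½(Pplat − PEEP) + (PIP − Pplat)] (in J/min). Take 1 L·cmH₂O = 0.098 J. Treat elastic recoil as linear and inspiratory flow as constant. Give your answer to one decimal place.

17.9

Per-breath work = Vt × [½(Pplat−PEEP) + (PIP−Pplat)] = 0.555 × [0.5×8.3 + 23.3] = 0.555 × 27.45 = 15.235 L·cmH2O.
Power = 12 × 15.235 = 182.82 L·cmH2O/min.
× 0.098 J/(L·cmH2O) → 17.916 J/min.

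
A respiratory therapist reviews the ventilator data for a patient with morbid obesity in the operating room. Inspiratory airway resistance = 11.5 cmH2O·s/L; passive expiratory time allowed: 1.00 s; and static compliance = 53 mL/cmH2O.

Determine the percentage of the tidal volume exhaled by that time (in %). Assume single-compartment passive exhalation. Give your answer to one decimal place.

τ = R × C = 11.5 × 53 mL/cmH2O = 11.5 × 0.053 L/cmH2O = 0.6095 s.
Passive exhalation: V(t)/V₀ = e^(−t/τ) = e^(−1.00/0.6095) = 0.1938.
Fraction exhaled = 1 − 0.1938 = 0.8062 → 80.62%.

80.6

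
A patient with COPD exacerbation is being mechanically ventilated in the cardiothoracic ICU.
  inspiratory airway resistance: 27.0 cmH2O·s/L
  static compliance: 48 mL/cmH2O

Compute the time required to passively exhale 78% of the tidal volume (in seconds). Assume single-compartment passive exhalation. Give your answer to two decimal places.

τ = R × C = 27.0 × 48 mL/cmH2O = 27.0 × 0.048 L/cmH2O = 1.296 s.
Exhaled fraction f = 1 − e^(−t/τ) → t = −τ·ln(1 − f) = −1.296·ln(0.22) = 1.962 s.

1.96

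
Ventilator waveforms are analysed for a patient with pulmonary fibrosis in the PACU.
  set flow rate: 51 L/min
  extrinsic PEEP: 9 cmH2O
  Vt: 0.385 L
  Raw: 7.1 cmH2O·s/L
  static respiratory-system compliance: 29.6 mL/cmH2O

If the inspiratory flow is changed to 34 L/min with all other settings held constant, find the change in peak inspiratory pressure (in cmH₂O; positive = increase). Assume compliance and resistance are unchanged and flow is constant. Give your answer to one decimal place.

-2.0

Flow: 51 L/min ÷ 60 = 0.85 L/s.
New flow: 34 L/min ÷ 60 = 0.5667 L/s.
PIP = Vt/C + R·V̇ + PEEP (constant-flow equation of motion).
Only the resistive term changes: ΔPIP = R × ΔV̇ = 7.1 × (0.5667 − 0.85) = 7.1 × -0.2833 = -2.011 cmH2O.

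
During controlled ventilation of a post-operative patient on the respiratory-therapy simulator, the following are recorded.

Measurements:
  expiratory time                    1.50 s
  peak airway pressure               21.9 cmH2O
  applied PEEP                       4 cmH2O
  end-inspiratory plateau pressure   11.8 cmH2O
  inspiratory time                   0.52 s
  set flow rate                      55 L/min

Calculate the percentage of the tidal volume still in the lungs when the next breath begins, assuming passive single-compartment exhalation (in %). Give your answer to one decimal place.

Flow: 55 L/min ÷ 60 = 0.9167 L/s.
Vt = flow × Ti = 0.9167 L/s × 0.52 s × 1000 mL/L = 476.68 mL.
R = (PIP − Pplat)/V̇ = (21.9 − 11.8) / 0.9167 = 10.1/0.9167 = 11.018 cmH2O·s/L.
C = Vt/(Pplat − PEEP) = 476.68 / (11.8 − 4) = 476.68/7.8 = 61.113 mL/cmH2O.
τ = R × C = 11.018 × 0.06111 L/cmH2O = 0.6733 s.
Fraction remaining at end-expiration = e^(−Te/τ) = e^(−1.50/0.6733) = 0.1078 → 10.78%.

10.8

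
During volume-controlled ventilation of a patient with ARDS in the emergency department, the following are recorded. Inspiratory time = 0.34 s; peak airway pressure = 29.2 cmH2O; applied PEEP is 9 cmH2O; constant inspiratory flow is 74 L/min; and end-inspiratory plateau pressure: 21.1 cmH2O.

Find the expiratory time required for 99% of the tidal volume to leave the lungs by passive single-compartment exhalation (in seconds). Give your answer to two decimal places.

1.05

Flow: 74 L/min ÷ 60 = 1.2333 L/s.
Vt = flow × Ti = 1.2333 L/s × 0.34 s × 1000 mL/L = 419.32 mL.
R = (PIP − Pplat)/V̇ = (29.2 − 21.1) / 1.2333 = 8.1/1.2333 = 6.568 cmH2O·s/L.
C = Vt/(Pplat − PEEP) = 419.32 / (21.1 − 9) = 419.32/12.1 = 34.655 mL/cmH2O.
τ = R × C = 6.568 × 0.03466 L/cmH2O = 0.2276 s.
t = −τ·ln(1 − 0.99) = −0.2276·ln(0.01) = 1.048 s.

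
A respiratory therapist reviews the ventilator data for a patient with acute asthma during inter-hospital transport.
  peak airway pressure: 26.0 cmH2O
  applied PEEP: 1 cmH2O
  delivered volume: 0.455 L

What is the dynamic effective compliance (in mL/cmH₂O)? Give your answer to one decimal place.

Dynamic compliance = Vt / (PIP − PEEP) = 455 / (26.0 − 1) = 455 / 25.0 = 18.2 mL/cmH2O.

18.2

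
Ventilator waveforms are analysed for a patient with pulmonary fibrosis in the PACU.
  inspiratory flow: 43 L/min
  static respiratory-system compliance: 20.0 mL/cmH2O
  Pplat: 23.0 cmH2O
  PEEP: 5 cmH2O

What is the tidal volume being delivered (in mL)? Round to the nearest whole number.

360

Vt = Cstat × (Pplat − PEEP) = 20.0 × (23.0 − 5) = 20.0 × 18.0 = 360.0 mL.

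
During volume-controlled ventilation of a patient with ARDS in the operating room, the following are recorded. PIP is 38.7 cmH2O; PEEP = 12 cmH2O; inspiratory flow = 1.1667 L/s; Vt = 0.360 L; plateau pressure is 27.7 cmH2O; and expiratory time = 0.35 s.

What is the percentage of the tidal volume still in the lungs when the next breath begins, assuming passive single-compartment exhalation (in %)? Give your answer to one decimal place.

19.8

R = (PIP − Pplat)/V̇ = (38.7 − 27.7) / 1.1667 = 11.0/1.1667 = 9.428 cmH2O·s/L.
C = Vt/(Pplat − PEEP) = 360.0 / (27.7 − 12) = 360.0/15.7 = 22.93 mL/cmH2O.
τ = R × C = 9.428 × 0.02293 L/cmH2O = 0.2162 s.
Fraction remaining at end-expiration = e^(−Te/τ) = e^(−0.35/0.2162) = 0.1981 → 19.81%.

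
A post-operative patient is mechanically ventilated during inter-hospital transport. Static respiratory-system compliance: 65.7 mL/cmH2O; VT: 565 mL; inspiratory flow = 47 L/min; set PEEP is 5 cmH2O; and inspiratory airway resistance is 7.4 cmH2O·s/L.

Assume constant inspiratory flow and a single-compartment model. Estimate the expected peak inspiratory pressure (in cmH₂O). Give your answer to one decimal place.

Flow: 47 L/min ÷ 60 = 0.7833 L/s.
Equation of motion (constant flow): PIP = Vt/C + R·V̇ + PEEP.
PIP = 565/65.7 + 7.4×0.7833 + 5 = 8.6 + 5.796 + 5 = 19.396 cmH2O.

19.4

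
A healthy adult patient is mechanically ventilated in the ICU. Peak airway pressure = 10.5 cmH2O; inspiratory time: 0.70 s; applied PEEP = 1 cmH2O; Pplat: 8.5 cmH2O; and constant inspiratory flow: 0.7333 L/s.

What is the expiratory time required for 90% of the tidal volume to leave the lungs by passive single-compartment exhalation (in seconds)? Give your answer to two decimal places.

Vt = flow × Ti = 0.7333 L/s × 0.70 s × 1000 mL/L = 513.31 mL.
R = (PIP − Pplat)/V̇ = (10.5 − 8.5) / 0.7333 = 2.0/0.7333 = 2.727 cmH2O·s/L.
C = Vt/(Pplat − PEEP) = 513.31 / (8.5 − 1) = 513.31/7.5 = 68.441 mL/cmH2O.
τ = R × C = 2.727 × 0.06844 L/cmH2O = 0.1866 s.
t = −τ·ln(1 − 0.90) = −0.1866·ln(0.1) = 0.4297 s.

0.43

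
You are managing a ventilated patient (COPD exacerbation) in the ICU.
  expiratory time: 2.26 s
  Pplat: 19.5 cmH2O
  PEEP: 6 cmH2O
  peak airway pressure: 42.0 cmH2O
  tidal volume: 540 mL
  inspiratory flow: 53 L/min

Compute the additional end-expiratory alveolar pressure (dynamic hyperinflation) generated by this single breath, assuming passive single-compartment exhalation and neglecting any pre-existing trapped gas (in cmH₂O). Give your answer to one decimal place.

1.5

Flow: 53 L/min ÷ 60 = 0.8833 L/s.
R = (PIP − Pplat)/V̇ = (42.0 − 19.5) / 0.8833 = 22.5/0.8833 = 25.473 cmH2O·s/L.
C = Vt/(Pplat − PEEP) = 540.0 / (19.5 − 6) = 540.0/13.5 = 40.0 mL/cmH2O.
τ = R × C = 25.473 × 0.04 L/cmH2O = 1.019 s.
Fraction remaining = e^(−Te/τ) = e^(−2.26/1.019) = 0.1088; trapped volume = 540.0 × 0.1088 = 58.752 mL.
Additional alveolar pressure from trapping ≈ V_trapped / C = 58.752 / 40.0 = 1.469 cmH2O.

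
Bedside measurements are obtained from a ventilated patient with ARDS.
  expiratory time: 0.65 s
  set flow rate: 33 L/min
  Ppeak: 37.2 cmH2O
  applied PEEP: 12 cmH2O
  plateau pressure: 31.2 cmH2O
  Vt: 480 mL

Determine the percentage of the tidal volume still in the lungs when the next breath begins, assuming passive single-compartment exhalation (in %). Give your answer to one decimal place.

Flow: 33 L/min ÷ 60 = 0.55 L/s.
R = (PIP − Pplat)/V̇ = (37.2 − 31.2) / 0.55 = 6.0/0.55 = 10.909 cmH2O·s/L.
C = Vt/(Pplat − PEEP) = 480.0 / (31.2 − 12) = 480.0/19.2 = 25.0 mL/cmH2O.
τ = R × C = 10.909 × 0.025 L/cmH2O = 0.2727 s.
Fraction remaining at end-expiration = e^(−Te/τ) = e^(−0.65/0.2727) = 0.09222 → 9.222%.

9.2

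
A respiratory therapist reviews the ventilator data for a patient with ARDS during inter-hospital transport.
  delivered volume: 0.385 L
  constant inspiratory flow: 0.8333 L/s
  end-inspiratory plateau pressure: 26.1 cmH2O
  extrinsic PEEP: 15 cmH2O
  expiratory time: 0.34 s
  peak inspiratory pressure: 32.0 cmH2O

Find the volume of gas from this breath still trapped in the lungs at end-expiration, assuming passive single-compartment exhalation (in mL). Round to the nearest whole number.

96

R = (PIP − Pplat)/V̇ = (32.0 − 26.1) / 0.8333 = 5.9/0.8333 = 7.08 cmH2O·s/L.
C = Vt/(Pplat − PEEP) = 385.0 / (26.1 − 15) = 385.0/11.1 = 34.685 mL/cmH2O.
τ = R × C = 7.08 × 0.03469 L/cmH2O = 0.2456 s.
Fraction remaining = e^(−Te/τ) = e^(−0.34/0.2456) = 0.2505.
Trapped volume = 385.0 × 0.2505 = 96.443 mL.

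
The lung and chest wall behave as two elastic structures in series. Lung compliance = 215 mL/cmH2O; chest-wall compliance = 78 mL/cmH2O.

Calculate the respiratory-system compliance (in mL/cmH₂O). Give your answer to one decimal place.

57.2

Lung and chest wall are elastances in series: 1/Crs = 1/CL + 1/Ccw.
1/Crs = 1/215 + 1/78 = 0.01747.
Crs = 57.241 mL/cmH2O.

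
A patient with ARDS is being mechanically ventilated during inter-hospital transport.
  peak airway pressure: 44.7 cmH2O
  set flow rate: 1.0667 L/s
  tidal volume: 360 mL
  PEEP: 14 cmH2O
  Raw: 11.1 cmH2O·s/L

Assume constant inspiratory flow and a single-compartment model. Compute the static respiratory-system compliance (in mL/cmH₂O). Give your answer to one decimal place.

19.1

Equation of motion (constant flow): PIP = Vt/C + R·V̇ + PEEP.
Vt/C = PIP − R·V̇ − PEEP = 44.7 − 11.1×1.0667 − 14 = 44.7 − 11.84 − 14 = 18.86 cmH2O.
C = Vt / 18.86 = 360 / 18.86 = 19.088 mL/cmH2O.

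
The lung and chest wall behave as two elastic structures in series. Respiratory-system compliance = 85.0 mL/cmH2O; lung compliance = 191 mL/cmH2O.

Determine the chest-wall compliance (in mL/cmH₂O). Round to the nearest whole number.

1/Ccw = 1/Crs − 1/CL.
1/Ccw = 1/85.0 − 1/191 = 0.006529.
Ccw = 153.16 mL/cmH2O.

153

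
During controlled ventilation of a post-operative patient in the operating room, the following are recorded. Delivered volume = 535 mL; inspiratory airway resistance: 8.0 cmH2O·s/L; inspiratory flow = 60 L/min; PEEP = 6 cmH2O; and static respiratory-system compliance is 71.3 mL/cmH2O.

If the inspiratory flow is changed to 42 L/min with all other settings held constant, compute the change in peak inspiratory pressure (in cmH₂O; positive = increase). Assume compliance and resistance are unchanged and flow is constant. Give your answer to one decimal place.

-2.4

Flow: 60 L/min ÷ 60 = 1 L/s.
New flow: 42 L/min ÷ 60 = 0.7 L/s.
PIP = Vt/C + R·V̇ + PEEP (constant-flow equation of motion).
Only the resistive term changes: ΔPIP = R × ΔV̇ = 8.0 × (0.7 − 1) = 8.0 × -0.3 = -2.4 cmH2O.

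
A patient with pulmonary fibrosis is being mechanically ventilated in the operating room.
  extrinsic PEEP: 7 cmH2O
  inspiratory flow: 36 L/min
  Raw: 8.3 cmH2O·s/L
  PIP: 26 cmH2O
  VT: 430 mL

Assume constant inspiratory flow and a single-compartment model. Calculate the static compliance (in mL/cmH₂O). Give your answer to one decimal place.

30.7

Flow: 36 L/min ÷ 60 = 0.6 L/s.
Equation of motion (constant flow): PIP = Vt/C + R·V̇ + PEEP.
Vt/C = PIP − R·V̇ − PEEP = 26 − 8.3×0.6 − 7 = 26 − 4.98 − 7 = 14.02 cmH2O.
C = Vt / 14.02 = 430 / 14.02 = 30.67 mL/cmH2O.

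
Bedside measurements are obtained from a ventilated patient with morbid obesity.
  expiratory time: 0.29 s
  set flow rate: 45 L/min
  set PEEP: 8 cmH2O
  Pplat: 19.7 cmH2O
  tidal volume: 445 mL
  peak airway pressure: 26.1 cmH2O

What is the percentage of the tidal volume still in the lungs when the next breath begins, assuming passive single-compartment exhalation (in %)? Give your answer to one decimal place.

Flow: 45 L/min ÷ 60 = 0.75 L/s.
R = (PIP − Pplat)/V̇ = (26.1 − 19.7) / 0.75 = 6.4/0.75 = 8.533 cmH2O·s/L.
C = Vt/(Pplat − PEEP) = 445.0 / (19.7 − 8) = 445.0/11.7 = 38.034 mL/cmH2O.
τ = R × C = 8.533 × 0.03803 L/cmH2O = 0.3245 s.
Fraction remaining at end-expiration = e^(−Te/τ) = e^(−0.29/0.3245) = 0.4091 → 40.91%.

40.9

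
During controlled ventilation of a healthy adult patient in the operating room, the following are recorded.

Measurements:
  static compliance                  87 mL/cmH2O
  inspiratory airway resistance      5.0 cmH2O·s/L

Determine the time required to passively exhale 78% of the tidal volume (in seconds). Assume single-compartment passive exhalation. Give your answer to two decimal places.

τ = R × C = 5.0 × 87 mL/cmH2O = 5.0 × 0.087 L/cmH2O = 0.435 s.
Exhaled fraction f = 1 − e^(−t/τ) → t = −τ·ln(1 − f) = −0.435·ln(0.22) = 0.6586 s.

0.66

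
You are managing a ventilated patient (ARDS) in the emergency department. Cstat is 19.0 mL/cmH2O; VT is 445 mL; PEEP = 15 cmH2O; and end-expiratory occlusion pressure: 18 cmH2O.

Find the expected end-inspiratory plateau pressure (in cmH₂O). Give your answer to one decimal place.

End-expiratory occlusion gives total PEEP = 18 cmH2O (intrinsic PEEP = 18 − 15 = 3). Use total PEEP for the elastic gradient.
Pplat = PEEPtotal + Vt / Cstat = 18 + 445 / 19.0 = 18 + 23.421 = 41.421 cmH2O.

41.4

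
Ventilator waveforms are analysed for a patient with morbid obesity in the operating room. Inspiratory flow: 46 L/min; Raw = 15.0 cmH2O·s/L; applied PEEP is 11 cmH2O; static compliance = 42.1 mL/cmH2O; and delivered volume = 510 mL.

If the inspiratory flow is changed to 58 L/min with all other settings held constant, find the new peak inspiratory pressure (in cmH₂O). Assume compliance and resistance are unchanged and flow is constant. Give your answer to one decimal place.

37.6

Flow: 46 L/min ÷ 60 = 0.7667 L/s.
New flow: 58 L/min ÷ 60 = 0.9667 L/s.
PIP = Vt/C + R·V̇ + PEEP (constant-flow equation of motion).
Only the resistive term changes: ΔPIP = R × ΔV̇ = 15.0 × (0.9667 − 0.7667) = 15.0 × 0.2 = 3.0 cmH2O.
Original PIP = 510/42.1 + 15.0×0.7667 + 11 = 34.615 cmH2O; new PIP = 34.615 + (3.0) = 37.615 cmH2O.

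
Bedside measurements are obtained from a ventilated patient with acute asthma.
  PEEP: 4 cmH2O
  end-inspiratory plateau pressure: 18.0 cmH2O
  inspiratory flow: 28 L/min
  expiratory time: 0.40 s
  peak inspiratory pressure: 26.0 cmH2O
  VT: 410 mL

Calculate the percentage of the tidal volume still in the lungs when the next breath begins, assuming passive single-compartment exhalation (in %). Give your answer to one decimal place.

45.1

Flow: 28 L/min ÷ 60 = 0.4667 L/s.
R = (PIP − Pplat)/V̇ = (26.0 − 18.0) / 0.4667 = 8.0/0.4667 = 17.142 cmH2O·s/L.
C = Vt/(Pplat − PEEP) = 410.0 / (18.0 − 4) = 410.0/14.0 = 29.286 mL/cmH2O.
τ = R × C = 17.142 × 0.02929 L/cmH2O = 0.5021 s.
Fraction remaining at end-expiration = e^(−Te/τ) = e^(−0.40/0.5021) = 0.4508 → 45.08%.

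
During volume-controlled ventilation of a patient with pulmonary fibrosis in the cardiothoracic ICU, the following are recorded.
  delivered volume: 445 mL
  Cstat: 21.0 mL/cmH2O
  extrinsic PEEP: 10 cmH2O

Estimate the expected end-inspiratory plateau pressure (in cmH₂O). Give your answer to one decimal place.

31.2

Pplat = PEEP + Vt / Cstat = 10 + 445 / 21.0 = 10 + 21.19 = 31.19 cmH2O.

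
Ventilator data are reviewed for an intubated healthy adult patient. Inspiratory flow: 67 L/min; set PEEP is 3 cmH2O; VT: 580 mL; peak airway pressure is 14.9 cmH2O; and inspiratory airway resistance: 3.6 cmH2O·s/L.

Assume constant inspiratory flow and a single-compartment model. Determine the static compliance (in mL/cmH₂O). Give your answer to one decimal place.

Flow: 67 L/min ÷ 60 = 1.1167 L/s.
Equation of motion (constant flow): PIP = Vt/C + R·V̇ + PEEP.
Vt/C = PIP − R·V̇ − PEEP = 14.9 − 3.6×1.1167 − 3 = 14.9 − 4.02 − 3 = 7.88 cmH2O.
C = Vt / 7.88 = 580 / 7.88 = 73.604 mL/cmH2O.

73.6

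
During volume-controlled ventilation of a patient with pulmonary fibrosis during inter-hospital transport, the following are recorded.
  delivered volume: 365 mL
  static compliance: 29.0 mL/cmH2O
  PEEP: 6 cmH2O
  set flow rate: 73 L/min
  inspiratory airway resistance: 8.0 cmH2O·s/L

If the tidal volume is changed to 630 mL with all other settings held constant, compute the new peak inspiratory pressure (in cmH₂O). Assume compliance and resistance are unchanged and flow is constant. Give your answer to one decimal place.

37.5

Flow: 73 L/min ÷ 60 = 1.2167 L/s.
PIP = Vt/C + R·V̇ + PEEP (constant-flow equation of motion).
Only the elastic term changes: ΔPIP = ΔVt / C = (630 − 365) / 29.0 = 9.138 cmH2O.
Original PIP = 365/29.0 + 8.0×1.2167 + 6 = 28.32 cmH2O; new PIP = 28.32 + (9.138) = 37.458 cmH2O.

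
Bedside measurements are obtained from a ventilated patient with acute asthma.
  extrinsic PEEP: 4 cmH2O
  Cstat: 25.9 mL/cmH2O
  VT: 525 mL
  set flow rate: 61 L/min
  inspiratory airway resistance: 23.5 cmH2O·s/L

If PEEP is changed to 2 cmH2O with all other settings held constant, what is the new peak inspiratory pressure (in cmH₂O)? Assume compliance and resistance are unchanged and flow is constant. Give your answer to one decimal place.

46.2

Flow: 61 L/min ÷ 60 = 1.0167 L/s.
PIP = Vt/C + R·V̇ + PEEP (constant-flow equation of motion).
Only the baseline term changes: ΔPIP = ΔPEEP = 2 − 4 = -2.0 cmH2O.
Original PIP = 525/25.9 + 23.5×1.0167 + 4 = 48.163 cmH2O; new PIP = 48.163 + (-2.0) = 46.163 cmH2O.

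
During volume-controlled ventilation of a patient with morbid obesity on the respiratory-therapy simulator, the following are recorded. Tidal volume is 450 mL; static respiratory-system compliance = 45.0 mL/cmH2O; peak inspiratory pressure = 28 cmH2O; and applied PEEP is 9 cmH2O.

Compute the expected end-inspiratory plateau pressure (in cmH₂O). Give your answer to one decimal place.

19.0

Pplat = PEEP + Vt / Cstat = 9 + 450 / 45.0 = 9 + 10.0 = 19.0 cmH2O.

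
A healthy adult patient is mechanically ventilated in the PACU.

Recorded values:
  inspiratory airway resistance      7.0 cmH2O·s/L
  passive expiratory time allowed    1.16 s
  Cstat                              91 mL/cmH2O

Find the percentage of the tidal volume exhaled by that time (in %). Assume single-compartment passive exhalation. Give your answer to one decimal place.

83.8

τ = R × C = 7.0 × 91 mL/cmH2O = 7.0 × 0.091 L/cmH2O = 0.637 s.
Passive exhalation: V(t)/V₀ = e^(−t/τ) = e^(−1.16/0.637) = 0.1619.
Fraction exhaled = 1 − 0.1619 = 0.8381 → 83.81%.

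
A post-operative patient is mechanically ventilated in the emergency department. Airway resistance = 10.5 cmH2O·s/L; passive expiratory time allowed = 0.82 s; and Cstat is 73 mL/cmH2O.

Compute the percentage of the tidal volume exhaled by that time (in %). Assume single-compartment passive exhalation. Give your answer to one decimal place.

τ = R × C = 10.5 × 73 mL/cmH2O = 10.5 × 0.073 L/cmH2O = 0.7665 s.
Passive exhalation: V(t)/V₀ = e^(−t/τ) = e^(−0.82/0.7665) = 0.3431.
Fraction exhaled = 1 − 0.3431 = 0.6569 → 65.69%.

65.7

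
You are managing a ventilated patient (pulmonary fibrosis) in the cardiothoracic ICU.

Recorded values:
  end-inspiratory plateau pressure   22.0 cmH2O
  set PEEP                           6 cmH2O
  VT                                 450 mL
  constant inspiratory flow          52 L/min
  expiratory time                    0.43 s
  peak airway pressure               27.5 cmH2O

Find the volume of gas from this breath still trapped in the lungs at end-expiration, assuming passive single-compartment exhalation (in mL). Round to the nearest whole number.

40

Flow: 52 L/min ÷ 60 = 0.8667 L/s.
R = (PIP − Pplat)/V̇ = (27.5 − 22.0) / 0.8667 = 5.5/0.8667 = 6.346 cmH2O·s/L.
C = Vt/(Pplat − PEEP) = 450.0 / (22.0 − 6) = 450.0/16.0 = 28.125 mL/cmH2O.
τ = R × C = 6.346 × 0.02813 L/cmH2O = 0.1785 s.
Fraction remaining = e^(−Te/τ) = e^(−0.43/0.1785) = 0.08991.
Trapped volume = 450.0 × 0.08991 = 40.46 mL.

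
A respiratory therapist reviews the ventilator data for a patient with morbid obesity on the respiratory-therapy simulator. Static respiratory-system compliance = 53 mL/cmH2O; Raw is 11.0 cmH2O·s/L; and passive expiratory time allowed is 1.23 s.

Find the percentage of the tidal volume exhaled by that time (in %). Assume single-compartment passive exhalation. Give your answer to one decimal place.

87.9

τ = R × C = 11.0 × 53 mL/cmH2O = 11.0 × 0.053 L/cmH2O = 0.583 s.
Passive exhalation: V(t)/V₀ = e^(−t/τ) = e^(−1.23/0.583) = 0.1213.
Fraction exhaled = 1 − 0.1213 = 0.8787 → 87.87%.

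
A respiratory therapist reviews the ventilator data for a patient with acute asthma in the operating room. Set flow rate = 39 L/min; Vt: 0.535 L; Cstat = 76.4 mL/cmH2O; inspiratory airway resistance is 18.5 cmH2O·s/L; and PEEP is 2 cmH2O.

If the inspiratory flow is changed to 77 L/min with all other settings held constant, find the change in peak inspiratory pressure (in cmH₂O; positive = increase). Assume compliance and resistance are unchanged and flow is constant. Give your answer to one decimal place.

Flow: 39 L/min ÷ 60 = 0.65 L/s.
New flow: 77 L/min ÷ 60 = 1.2833 L/s.
PIP = Vt/C + R·V̇ + PEEP (constant-flow equation of motion).
Only the resistive term changes: ΔPIP = R × ΔV̇ = 18.5 × (1.2833 − 0.65) = 18.5 × 0.6333 = 11.716 cmH2O.

11.7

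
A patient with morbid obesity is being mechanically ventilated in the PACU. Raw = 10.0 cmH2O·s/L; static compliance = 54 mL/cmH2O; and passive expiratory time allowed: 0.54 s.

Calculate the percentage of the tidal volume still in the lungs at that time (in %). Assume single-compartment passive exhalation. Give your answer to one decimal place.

36.8

τ = R × C = 10.0 × 54 mL/cmH2O = 10.0 × 0.054 L/cmH2O = 0.54 s.
Passive exhalation: V(t)/V₀ = e^(−t/τ) = e^(−0.54/0.54) = 0.3679.
Fraction remaining = 0.3679 → 36.79%.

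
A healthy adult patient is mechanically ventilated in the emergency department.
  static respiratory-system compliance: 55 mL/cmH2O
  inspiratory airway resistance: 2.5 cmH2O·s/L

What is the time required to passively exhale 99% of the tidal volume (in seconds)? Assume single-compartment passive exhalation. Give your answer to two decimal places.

0.63

τ = R × C = 2.5 × 55 mL/cmH2O = 2.5 × 0.055 L/cmH2O = 0.1375 s.
Exhaled fraction f = 1 − e^(−t/τ) → t = −τ·ln(1 − f) = −0.1375·ln(0.01) = 0.6332 s.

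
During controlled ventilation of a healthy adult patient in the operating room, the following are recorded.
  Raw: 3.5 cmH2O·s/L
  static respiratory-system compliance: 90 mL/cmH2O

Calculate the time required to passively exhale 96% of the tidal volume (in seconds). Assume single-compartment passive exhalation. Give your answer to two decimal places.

τ = R × C = 3.5 × 90 mL/cmH2O = 3.5 × 0.090 L/cmH2O = 0.315 s.
Exhaled fraction f = 1 − e^(−t/τ) → t = −τ·ln(1 − f) = −0.315·ln(0.04) = 1.014 s.

1.01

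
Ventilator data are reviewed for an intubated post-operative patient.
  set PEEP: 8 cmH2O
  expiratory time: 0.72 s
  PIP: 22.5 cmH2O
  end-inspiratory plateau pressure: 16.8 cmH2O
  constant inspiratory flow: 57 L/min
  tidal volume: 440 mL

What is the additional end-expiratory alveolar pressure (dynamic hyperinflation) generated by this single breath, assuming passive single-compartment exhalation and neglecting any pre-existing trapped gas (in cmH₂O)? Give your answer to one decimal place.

Flow: 57 L/min ÷ 60 = 0.95 L/s.
R = (PIP − Pplat)/V̇ = (22.5 − 16.8) / 0.95 = 5.7/0.95 = 6.0 cmH2O·s/L.
C = Vt/(Pplat − PEEP) = 440.0 / (16.8 − 8) = 440.0/8.8 = 50.0 mL/cmH2O.
τ = R × C = 6.0 × 0.05 L/cmH2O = 0.3 s.
Fraction remaining = e^(−Te/τ) = e^(−0.72/0.3) = 0.09072; trapped volume = 440.0 × 0.09072 = 39.917 mL.
Additional alveolar pressure from trapping ≈ V_trapped / C = 39.917 / 50.0 = 0.7983 cmH2O.

0.8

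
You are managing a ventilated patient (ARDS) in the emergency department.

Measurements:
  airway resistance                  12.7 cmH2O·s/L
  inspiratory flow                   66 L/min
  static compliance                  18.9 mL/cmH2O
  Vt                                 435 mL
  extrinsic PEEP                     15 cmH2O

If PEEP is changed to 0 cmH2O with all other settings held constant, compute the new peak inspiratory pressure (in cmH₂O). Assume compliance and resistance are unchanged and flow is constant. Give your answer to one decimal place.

Flow: 66 L/min ÷ 60 = 1.1 L/s.
PIP = Vt/C + R·V̇ + PEEP (constant-flow equation of motion).
Only the baseline term changes: ΔPIP = ΔPEEP = 0 − 15 = -15.0 cmH2O.
Original PIP = 435/18.9 + 12.7×1.1 + 15 = 51.986 cmH2O; new PIP = 51.986 + (-15.0) = 36.986 cmH2O.

37.0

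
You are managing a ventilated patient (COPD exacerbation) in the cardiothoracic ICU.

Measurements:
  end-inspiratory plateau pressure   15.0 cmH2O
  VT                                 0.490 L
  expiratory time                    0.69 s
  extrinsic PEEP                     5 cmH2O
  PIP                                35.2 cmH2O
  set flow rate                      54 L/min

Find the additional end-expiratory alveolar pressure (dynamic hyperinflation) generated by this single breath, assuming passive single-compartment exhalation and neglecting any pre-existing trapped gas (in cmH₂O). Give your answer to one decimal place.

Flow: 54 L/min ÷ 60 = 0.9 L/s.
R = (PIP − Pplat)/V̇ = (35.2 − 15.0) / 0.9 = 20.2/0.9 = 22.444 cmH2O·s/L.
C = Vt/(Pplat − PEEP) = 490.0 / (15.0 − 5) = 490.0/10.0 = 49.0 mL/cmH2O.
τ = R × C = 22.444 × 0.049 L/cmH2O = 1.1 s.
Fraction remaining = e^(−Te/τ) = e^(−0.69/1.1) = 0.534; trapped volume = 490.0 × 0.534 = 261.66 mL.
Additional alveolar pressure from trapping ≈ V_trapped / C = 261.66 / 49.0 = 5.34 cmH2O.

5.3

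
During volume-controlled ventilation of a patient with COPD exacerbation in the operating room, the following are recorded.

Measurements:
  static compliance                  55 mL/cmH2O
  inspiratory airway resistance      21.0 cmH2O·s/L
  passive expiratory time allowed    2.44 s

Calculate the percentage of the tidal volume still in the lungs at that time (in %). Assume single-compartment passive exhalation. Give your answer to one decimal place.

τ = R × C = 21.0 × 55 mL/cmH2O = 21.0 × 0.055 L/cmH2O = 1.155 s.
Passive exhalation: V(t)/V₀ = e^(−t/τ) = e^(−2.44/1.155) = 0.1209.
Fraction remaining = 0.1209 → 12.09%.

12.1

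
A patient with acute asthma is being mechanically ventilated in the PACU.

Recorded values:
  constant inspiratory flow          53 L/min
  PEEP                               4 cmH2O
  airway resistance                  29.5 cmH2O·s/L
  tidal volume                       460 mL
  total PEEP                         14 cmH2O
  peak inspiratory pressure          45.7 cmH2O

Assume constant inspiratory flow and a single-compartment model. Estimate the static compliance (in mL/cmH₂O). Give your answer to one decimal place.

81.5

Flow: 53 L/min ÷ 60 = 0.8833 L/s.
Total PEEP = 14 cmH2O (set 4 + intrinsic 10); this is the baseline alveolar pressure.
Equation of motion (constant flow): PIP = Vt/C + R·V̇ + PEEP.
Vt/C = PIP − R·V̇ − PEEP = 45.7 − 29.5×0.8833 − 14 = 45.7 − 26.057 − 14 = 5.643 cmH2O.
C = Vt / 5.643 = 460 / 5.643 = 81.517 mL/cmH2O.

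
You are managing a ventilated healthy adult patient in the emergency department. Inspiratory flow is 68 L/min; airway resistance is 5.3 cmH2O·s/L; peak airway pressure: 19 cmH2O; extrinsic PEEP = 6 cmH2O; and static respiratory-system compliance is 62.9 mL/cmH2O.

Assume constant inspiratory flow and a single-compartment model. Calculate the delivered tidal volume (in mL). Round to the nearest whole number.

440

Flow: 68 L/min ÷ 60 = 1.1333 L/s.
Equation of motion (constant flow): PIP = Vt/C + R·V̇ + PEEP.
Vt/C = PIP − R·V̇ − PEEP = 19 − 6.006 − 6 = 6.994 cmH2O.
Vt = C × 6.994 = 62.9 × 6.994 = 439.92 mL.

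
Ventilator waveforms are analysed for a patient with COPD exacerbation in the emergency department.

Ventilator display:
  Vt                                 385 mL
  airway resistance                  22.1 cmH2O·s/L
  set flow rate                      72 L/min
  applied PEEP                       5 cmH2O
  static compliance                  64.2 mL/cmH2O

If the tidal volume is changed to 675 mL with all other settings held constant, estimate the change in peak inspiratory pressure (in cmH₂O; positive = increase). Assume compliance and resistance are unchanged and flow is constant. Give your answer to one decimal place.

4.5

PIP = Vt/C + R·V̇ + PEEP (constant-flow equation of motion).
Only the elastic term changes: ΔPIP = ΔVt / C = (675 − 385) / 64.2 = 4.517 cmH2O.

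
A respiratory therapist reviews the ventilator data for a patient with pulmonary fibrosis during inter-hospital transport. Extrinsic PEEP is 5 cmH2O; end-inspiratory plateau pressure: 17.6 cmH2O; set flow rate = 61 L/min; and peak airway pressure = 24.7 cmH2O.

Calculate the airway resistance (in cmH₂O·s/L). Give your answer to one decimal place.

7.0

Flow: 61 L/min ÷ 60 = 1.0167 L/s.
Raw = (PIP − Pplat) / flow = (24.7 − 17.6) / 1.0167 = 7.1 / 1.0167 = 6.983 cmH2O·s/L.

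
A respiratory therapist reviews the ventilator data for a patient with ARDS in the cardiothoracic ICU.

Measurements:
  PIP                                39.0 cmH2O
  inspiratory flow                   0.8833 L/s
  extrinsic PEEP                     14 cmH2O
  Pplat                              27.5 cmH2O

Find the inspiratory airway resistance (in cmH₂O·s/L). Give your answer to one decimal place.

Raw = (PIP − Pplat) / flow = (39.0 − 27.5) / 0.8833 = 11.5 / 0.8833 = 13.019 cmH2O·s/L.

13.0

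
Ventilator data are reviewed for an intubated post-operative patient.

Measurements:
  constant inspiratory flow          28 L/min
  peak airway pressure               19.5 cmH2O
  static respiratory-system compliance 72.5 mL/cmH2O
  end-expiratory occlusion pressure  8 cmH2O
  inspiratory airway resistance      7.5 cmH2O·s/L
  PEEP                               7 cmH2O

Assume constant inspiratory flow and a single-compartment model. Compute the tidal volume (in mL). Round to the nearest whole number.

Flow: 28 L/min ÷ 60 = 0.4667 L/s.
Total PEEP = 8 cmH2O (set 7 + intrinsic 1); this is the baseline alveolar pressure.
Equation of motion (constant flow): PIP = Vt/C + R·V̇ + PEEP.
Vt/C = PIP − R·V̇ − PEEP = 19.5 − 3.5 − 8 = 8.0 cmH2O.
Vt = C × 8.0 = 72.5 × 8.0 = 580.0 mL.

580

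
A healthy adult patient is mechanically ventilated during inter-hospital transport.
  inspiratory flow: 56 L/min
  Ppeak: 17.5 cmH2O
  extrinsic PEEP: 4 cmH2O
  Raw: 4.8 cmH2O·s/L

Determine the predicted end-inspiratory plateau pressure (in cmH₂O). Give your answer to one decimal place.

13.0

Flow: 56 L/min ÷ 60 = 0.9333 L/s.
Pplat = PIP − Raw × flow = 17.5 − 4.8 × 0.9333 = 17.5 − 4.48 = 13.02 cmH2O.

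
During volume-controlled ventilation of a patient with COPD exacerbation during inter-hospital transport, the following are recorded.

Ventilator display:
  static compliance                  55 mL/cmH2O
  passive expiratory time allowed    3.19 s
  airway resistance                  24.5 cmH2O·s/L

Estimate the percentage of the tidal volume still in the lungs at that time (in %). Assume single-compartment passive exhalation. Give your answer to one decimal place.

τ = R × C = 24.5 × 55 mL/cmH2O = 24.5 × 0.055 L/cmH2O = 1.348 s.
Passive exhalation: V(t)/V₀ = e^(−t/τ) = e^(−3.19/1.348) = 0.09381.
Fraction remaining = 0.09381 → 9.381%.

9.4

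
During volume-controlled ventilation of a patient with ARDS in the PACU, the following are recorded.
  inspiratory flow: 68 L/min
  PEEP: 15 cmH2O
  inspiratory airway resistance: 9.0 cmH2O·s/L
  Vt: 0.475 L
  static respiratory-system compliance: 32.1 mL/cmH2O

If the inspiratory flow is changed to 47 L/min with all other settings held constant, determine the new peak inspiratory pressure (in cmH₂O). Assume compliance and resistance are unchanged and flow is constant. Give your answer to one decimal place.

Flow: 68 L/min ÷ 60 = 1.1333 L/s.
New flow: 47 L/min ÷ 60 = 0.7833 L/s.
PIP = Vt/C + R·V̇ + PEEP (constant-flow equation of motion).
Only the resistive term changes: ΔPIP = R × ΔV̇ = 9.0 × (0.7833 − 1.1333) = 9.0 × -0.35 = -3.15 cmH2O.
Original PIP = 475/32.1 + 9.0×1.1333 + 15 = 39.997 cmH2O; new PIP = 39.997 + (-3.15) = 36.847 cmH2O.

36.8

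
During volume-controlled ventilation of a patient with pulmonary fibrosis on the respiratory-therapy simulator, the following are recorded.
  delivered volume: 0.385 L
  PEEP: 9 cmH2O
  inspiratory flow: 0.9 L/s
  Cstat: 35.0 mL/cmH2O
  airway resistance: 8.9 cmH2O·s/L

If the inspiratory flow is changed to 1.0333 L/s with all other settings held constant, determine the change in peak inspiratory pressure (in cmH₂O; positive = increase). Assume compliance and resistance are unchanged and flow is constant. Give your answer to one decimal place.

1.2

PIP = Vt/C + R·V̇ + PEEP (constant-flow equation of motion).
Only the resistive term changes: ΔPIP = R × ΔV̇ = 8.9 × (1.0333 − 0.9) = 8.9 × 0.1333 = 1.186 cmH2O.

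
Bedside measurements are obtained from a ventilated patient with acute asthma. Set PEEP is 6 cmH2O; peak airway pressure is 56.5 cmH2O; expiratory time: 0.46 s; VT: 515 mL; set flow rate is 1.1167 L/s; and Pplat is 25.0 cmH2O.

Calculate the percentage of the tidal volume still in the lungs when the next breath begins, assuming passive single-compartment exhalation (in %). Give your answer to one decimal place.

54.8

R = (PIP − Pplat)/V̇ = (56.5 − 25.0) / 1.1167 = 31.5/1.1167 = 28.208 cmH2O·s/L.
C = Vt/(Pplat − PEEP) = 515.0 / (25.0 − 6) = 515.0/19.0 = 27.105 mL/cmH2O.
τ = R × C = 28.208 × 0.02711 L/cmH2O = 0.7647 s.
Fraction remaining at end-expiration = e^(−Te/τ) = e^(−0.46/0.7647) = 0.548 → 54.8%.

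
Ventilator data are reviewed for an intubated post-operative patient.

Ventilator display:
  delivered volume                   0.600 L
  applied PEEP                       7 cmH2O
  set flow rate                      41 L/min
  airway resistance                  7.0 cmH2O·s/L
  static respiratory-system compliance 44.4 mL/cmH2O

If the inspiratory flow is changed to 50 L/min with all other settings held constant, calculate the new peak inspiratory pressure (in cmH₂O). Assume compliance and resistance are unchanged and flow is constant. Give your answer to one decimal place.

26.3

Flow: 41 L/min ÷ 60 = 0.6833 L/s.
New flow: 50 L/min ÷ 60 = 0.8333 L/s.
PIP = Vt/C + R·V̇ + PEEP (constant-flow equation of motion).
Only the resistive term changes: ΔPIP = R × ΔV̇ = 7.0 × (0.8333 − 0.6833) = 7.0 × 0.15 = 1.05 cmH2O.
Original PIP = 600/44.4 + 7.0×0.6833 + 7 = 25.297 cmH2O; new PIP = 25.297 + (1.05) = 26.347 cmH2O.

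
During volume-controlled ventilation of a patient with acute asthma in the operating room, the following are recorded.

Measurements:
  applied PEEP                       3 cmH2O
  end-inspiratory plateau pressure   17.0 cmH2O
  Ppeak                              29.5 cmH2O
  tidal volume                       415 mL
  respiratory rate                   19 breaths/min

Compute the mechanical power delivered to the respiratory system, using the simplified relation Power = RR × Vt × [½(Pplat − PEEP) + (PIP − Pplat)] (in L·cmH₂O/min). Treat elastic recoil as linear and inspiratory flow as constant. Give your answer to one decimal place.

Per-breath work = Vt × [½(Pplat−PEEP) + (PIP−Pplat)] = 0.415 × [0.5×14.0 + 12.5] = 0.415 × 19.5 = 8.093 L·cmH2O.
Power = 19 × 8.093 = 153.77 L·cmH2O/min.

153.8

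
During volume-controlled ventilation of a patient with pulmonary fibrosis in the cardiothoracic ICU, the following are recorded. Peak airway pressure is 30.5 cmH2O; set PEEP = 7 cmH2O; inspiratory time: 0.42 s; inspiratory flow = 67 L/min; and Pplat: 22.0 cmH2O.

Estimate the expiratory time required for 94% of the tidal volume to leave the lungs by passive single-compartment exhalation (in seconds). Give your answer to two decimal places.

0.67

Flow: 67 L/min ÷ 60 = 1.1167 L/s.
Vt = flow × Ti = 1.1167 L/s × 0.42 s × 1000 mL/L = 469.01 mL.
R = (PIP − Pplat)/V̇ = (30.5 − 22.0) / 1.1167 = 8.5/1.1167 = 7.612 cmH2O·s/L.
C = Vt/(Pplat − PEEP) = 469.01 / (22.0 − 7) = 469.01/15.0 = 31.267 mL/cmH2O.
τ = R × C = 7.612 × 0.03127 L/cmH2O = 0.238 s.
t = −τ·ln(1 − 0.94) = −0.238·ln(0.06) = 0.6696 s.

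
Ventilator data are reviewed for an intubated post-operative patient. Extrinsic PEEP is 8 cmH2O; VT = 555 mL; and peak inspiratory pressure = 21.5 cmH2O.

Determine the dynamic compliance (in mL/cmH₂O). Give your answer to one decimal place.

41.1

Dynamic compliance = Vt / (PIP − PEEP) = 555 / (21.5 − 8) = 555 / 13.5 = 41.111 mL/cmH2O.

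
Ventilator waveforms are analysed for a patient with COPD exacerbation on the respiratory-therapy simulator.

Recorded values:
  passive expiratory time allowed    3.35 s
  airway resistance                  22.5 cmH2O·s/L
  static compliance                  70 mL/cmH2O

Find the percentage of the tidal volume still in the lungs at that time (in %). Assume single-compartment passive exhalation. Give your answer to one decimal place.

τ = R × C = 22.5 × 70 mL/cmH2O = 22.5 × 0.070 L/cmH2O = 1.575 s.
Passive exhalation: V(t)/V₀ = e^(−t/τ) = e^(−3.35/1.575) = 0.1192.
Fraction remaining = 0.1192 → 11.92%.

11.9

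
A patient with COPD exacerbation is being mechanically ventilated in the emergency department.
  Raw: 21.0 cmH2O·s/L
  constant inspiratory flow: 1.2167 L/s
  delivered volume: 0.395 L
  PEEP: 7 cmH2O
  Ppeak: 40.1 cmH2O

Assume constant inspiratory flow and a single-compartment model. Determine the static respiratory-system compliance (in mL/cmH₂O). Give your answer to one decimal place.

52.3

Equation of motion (constant flow): PIP = Vt/C + R·V̇ + PEEP.
Vt/C = PIP − R·V̇ − PEEP = 40.1 − 21.0×1.2167 − 7 = 40.1 − 25.551 − 7 = 7.549 cmH2O.
C = Vt / 7.549 = 395 / 7.549 = 52.325 mL/cmH2O.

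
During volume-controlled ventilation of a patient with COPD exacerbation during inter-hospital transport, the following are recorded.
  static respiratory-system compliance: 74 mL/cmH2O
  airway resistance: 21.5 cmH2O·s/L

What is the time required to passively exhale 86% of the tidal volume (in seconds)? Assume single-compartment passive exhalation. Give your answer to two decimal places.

3.13

τ = R × C = 21.5 × 74 mL/cmH2O = 21.5 × 0.074 L/cmH2O = 1.591 s.
Exhaled fraction f = 1 − e^(−t/τ) → t = −τ·ln(1 − f) = −1.591·ln(0.14) = 3.128 s.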